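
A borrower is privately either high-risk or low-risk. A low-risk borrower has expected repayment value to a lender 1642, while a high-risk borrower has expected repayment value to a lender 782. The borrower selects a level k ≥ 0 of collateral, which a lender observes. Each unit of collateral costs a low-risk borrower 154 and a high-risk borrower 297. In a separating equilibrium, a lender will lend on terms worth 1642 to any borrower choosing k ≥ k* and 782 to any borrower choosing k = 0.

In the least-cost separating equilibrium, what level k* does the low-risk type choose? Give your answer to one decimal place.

2.9

A high-risk borrower choosing k = 0 receives 782.
Imitating at k* instead would pay 1642 at cost 297·k*, netting 1642 − 297·k*.
Indifference: 782 = 1642 − 297·k*, so k* = (1642 − 782) / 297 ≈ 2.9.
This is the high-risk type's binding incentive-compatibility constraint; any k ≥ 2.9 sustains separation on that side.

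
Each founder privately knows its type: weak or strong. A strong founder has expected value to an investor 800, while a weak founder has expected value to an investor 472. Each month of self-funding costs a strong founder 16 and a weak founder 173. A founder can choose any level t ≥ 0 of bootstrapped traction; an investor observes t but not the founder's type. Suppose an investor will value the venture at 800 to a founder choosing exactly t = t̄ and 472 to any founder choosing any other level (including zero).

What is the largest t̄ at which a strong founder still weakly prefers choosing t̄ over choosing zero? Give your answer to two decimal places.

Choosing t̄ yields the strong type 800 − 16·t̄; choosing zero yields 472.
The strong type is indifferent at 800 − 16·t̄ = 472, i.e. t̄ = (800 − 472) / 16 = 20.50.
For any t̄ above 20.50 the strong type would rather pool at zero, so separation collapses.

20.50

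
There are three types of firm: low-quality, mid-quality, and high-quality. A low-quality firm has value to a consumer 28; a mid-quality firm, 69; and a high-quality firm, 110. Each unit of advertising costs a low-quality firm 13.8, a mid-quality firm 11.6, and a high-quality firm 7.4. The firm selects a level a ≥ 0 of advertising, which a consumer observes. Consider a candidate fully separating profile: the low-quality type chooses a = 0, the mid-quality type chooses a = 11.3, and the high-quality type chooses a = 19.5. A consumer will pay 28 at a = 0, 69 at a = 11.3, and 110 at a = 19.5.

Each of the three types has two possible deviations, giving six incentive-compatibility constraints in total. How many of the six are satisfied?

Mid-quality (own payoff 69 − 11.6×11.3 = -62.08): to a=0 gives 28 → profitable ✗; to a=19.5 gives 110 − 11.6×19.5 = -116.2 → no gain ✓.
Low-quality (own payoff 28): to a=11.3 gives 69 − 13.8×11.3 = -86.94 → no gain ✓; to a=19.5 gives 110 − 13.8×19.5 = -159.1 → no gain ✓.
High-quality (own payoff 110 − 7.4×19.5 = -34.3): to a=0 gives 28 → profitable ✗; to a=11.3 gives 69 − 7.4×11.3 = -14.62 → profitable ✗.
3 of the 6 constraints hold; not an equilibrium.

3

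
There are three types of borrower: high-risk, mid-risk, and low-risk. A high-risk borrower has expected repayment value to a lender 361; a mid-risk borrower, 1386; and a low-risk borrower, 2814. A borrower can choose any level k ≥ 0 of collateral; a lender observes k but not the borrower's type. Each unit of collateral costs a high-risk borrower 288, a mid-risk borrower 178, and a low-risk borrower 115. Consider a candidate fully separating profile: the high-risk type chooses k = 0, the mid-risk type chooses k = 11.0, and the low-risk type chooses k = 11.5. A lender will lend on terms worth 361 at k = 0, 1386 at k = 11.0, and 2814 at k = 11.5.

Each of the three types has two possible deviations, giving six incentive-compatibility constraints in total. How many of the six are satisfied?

4

High-risk (own payoff 361): to k=11.0 gives 1386 − 288×11.0 = -1782 → no gain ✓; to k=11.5 gives 2814 − 288×11.5 = -498 → no gain ✓.
Mid-risk (own payoff 1386 − 178×11.0 = -572): to k=0 gives 361 → profitable ✗; to k=11.5 gives 2814 − 178×11.5 = 767 → profitable ✗.
Low-risk (own payoff 2814 − 115×11.5 = 1491.5): to k=0 gives 361 → no gain ✓; to k=11.0 gives 1386 − 115×11.0 = 121 → no gain ✓.
4 of the 6 constraints hold; not an equilibrium.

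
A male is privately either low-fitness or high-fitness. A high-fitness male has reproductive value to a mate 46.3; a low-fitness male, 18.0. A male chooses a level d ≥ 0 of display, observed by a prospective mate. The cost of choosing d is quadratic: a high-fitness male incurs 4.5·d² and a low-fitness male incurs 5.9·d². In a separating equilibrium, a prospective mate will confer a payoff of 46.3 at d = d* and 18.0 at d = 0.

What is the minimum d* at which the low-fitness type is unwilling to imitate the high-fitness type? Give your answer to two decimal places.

2.19

The low-fitness type at d = 0 receives 18.0; imitating at d* yields 46.3 − 5.9·d*².
Indifference: 18.0 = 46.3 − 5.9·d*², so d*² = (46.3 − 18.0) / 5.9 ≈ 4.7966.
d* = √4.7966 ≈ 2.19.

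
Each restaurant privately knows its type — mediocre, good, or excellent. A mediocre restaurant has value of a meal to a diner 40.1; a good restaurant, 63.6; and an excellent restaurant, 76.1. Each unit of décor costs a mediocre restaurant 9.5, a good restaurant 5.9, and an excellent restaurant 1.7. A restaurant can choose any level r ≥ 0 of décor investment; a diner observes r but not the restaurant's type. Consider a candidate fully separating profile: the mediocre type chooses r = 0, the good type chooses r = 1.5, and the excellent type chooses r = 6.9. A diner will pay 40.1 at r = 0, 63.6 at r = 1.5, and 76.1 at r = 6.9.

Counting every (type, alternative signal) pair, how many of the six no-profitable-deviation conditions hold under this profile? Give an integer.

5

Good (own payoff 63.6 − 5.9×1.5 = 54.75): to r=0 gives 40.1 → no gain ✓; to r=6.9 gives 76.1 − 5.9×6.9 = 35.39 → no gain ✓.
Excellent (own payoff 76.1 − 1.7×6.9 = 64.37): to r=0 gives 40.1 → no gain ✓; to r=1.5 gives 63.6 − 1.7×1.5 = 61.05 → no gain ✓.
Mediocre (own payoff 40.1): to r=1.5 gives 63.6 − 9.5×1.5 = 49.35 → profitable ✗; to r=6.9 gives 76.1 − 9.5×6.9 = 10.55 → no gain ✓.
5 of the 6 constraints hold; not an equilibrium.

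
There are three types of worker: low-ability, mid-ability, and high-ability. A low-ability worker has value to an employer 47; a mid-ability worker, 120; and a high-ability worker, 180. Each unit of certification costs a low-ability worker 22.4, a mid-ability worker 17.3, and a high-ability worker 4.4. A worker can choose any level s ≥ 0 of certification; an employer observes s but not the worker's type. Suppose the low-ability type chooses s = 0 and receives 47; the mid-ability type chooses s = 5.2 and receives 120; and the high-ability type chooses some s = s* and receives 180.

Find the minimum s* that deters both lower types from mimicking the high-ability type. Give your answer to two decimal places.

8.67

Mid-ability type (on-path payoff 120 − 17.3×5.2 = 30.04) won't mimic when 30.04 ≥ 180 − 17.3·s*, i.e. s* ≥ 8.67.
Low-ability type (on-path payoff 47) won't mimic when 47 ≥ 180 − 22.4·s*, i.e. s* ≥ 5.94.
Both must hold, so s* = max(5.94, 8.67) = 8.67. The mid-ability type's constraint binds.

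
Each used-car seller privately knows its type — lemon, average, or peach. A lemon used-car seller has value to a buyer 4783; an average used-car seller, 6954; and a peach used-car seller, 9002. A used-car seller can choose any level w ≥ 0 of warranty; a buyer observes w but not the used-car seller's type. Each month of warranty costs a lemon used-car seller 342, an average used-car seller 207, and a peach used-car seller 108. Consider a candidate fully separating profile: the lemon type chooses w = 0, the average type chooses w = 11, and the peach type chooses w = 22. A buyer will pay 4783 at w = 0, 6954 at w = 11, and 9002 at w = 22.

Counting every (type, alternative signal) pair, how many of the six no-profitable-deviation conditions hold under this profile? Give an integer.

5

Peach (own payoff 9002 − 108×22 = 6626): to w=0 gives 4783 → no gain ✓; to w=11 gives 6954 − 108×11 = 5766 → no gain ✓.
Lemon (own payoff 4783): to w=11 gives 6954 − 342×11 = 3192 → no gain ✓; to w=22 gives 9002 − 342×22 = 1478 → no gain ✓.
Average (own payoff 6954 − 207×11 = 4677): to w=0 gives 4783 → profitable ✗; to w=22 gives 9002 − 207×22 = 4448 → no gain ✓.
5 of the 6 constraints hold; not an equilibrium.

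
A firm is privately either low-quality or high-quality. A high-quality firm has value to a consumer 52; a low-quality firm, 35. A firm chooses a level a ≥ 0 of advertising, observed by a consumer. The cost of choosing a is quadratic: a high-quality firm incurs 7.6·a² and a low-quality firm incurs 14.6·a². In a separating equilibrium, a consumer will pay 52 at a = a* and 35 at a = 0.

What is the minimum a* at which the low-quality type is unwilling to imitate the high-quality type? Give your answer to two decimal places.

The low-quality type at a = 0 receives 35; imitating at a* yields 52 − 14.6·a*².
Indifference: 35 = 52 − 14.6·a*², so a*² = (52 − 35) / 14.6 ≈ 1.1644.
a* = √1.1644 ≈ 1.08.

1.08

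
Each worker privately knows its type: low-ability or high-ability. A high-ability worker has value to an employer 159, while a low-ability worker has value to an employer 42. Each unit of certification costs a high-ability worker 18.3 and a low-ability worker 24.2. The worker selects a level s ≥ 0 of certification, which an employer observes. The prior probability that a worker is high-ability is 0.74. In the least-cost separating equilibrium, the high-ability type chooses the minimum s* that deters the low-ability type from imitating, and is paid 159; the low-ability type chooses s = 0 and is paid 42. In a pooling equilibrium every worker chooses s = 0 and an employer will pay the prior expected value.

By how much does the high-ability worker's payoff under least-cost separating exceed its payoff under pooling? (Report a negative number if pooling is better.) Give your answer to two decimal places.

-58.06

Least-cost separating signal: s* solves 42 = 159 − 24.2·s*, so s* = (159 − 42)/24.2 ≈ 4.8347.
High-ability type's separating payoff: 159 − 18.3 × s* = 159 − 18.3 × (159 − 42)/24.2 = 159 − 2141.1/24.2 ≈ 70.5248.
Pooling payoff: 0.74 × 159 + 0.26 × 42 = 128.58.
Difference: 70.5248 − 128.58 = -58.0552, i.e. -58.06 to two decimal places.
The high-ability type would prefer the pooling outcome.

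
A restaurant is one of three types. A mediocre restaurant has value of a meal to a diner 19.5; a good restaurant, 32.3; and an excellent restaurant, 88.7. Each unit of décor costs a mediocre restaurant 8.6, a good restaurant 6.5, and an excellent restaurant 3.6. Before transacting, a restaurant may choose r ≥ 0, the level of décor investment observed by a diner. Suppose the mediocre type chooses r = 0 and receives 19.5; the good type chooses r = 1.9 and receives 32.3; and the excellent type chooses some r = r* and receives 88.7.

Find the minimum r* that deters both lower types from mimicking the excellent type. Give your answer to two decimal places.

10.58

Mediocre type (on-path payoff 19.5) won't mimic when 19.5 ≥ 88.7 − 8.6·r*, i.e. r* ≥ 8.05.
Good type (on-path payoff 32.3 − 6.5×1.9 = 19.95) won't mimic when 19.95 ≥ 88.7 − 6.5·r*, i.e. r* ≥ 10.58.
Both must hold, so r* = max(8.05, 10.58) = 10.58. The good type's constraint binds.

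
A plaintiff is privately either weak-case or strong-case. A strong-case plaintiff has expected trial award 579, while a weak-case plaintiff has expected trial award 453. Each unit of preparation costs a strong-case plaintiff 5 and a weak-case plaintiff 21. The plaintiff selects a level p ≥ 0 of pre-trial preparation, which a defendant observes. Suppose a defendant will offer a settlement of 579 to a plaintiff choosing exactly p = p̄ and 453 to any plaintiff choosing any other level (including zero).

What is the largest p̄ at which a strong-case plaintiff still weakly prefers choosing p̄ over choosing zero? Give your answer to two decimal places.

25.20

Choosing p̄ yields the strong-case type 579 − 5·p̄; choosing zero yields 453.
The strong-case type is indifferent at 579 − 5·p̄ = 453, i.e. p̄ = (579 − 453) / 5 = 25.20.
For any p̄ above 25.20 the strong-case type would rather pool at zero, so separation collapses.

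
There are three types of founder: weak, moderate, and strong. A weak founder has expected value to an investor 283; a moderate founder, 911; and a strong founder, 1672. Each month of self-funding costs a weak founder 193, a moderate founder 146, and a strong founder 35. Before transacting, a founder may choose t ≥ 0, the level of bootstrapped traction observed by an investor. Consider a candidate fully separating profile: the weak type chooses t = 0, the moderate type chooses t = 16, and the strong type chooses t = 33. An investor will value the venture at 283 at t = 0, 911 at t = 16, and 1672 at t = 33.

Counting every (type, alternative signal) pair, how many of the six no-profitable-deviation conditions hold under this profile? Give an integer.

5

Strong (own payoff 1672 − 35×33 = 517): to t=0 gives 283 → no gain ✓; to t=16 gives 911 − 35×16 = 351 → no gain ✓.
Moderate (own payoff 911 − 146×16 = -1425): to t=0 gives 283 → profitable ✗; to t=33 gives 1672 − 146×33 = -3146 → no gain ✓.
Weak (own payoff 283): to t=16 gives 911 − 193×16 = -2177 → no gain ✓; to t=33 gives 1672 − 193×33 = -4697 → no gain ✓.
5 of the 6 constraints hold; not an equilibrium.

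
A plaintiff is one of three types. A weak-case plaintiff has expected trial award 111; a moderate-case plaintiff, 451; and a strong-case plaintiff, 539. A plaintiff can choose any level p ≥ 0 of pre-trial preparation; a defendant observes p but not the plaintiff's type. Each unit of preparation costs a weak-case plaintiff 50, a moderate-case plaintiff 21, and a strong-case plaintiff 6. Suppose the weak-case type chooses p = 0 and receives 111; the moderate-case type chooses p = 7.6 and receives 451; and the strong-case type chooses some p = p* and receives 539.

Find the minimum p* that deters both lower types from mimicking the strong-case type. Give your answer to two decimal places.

11.79

Weak-case type (on-path payoff 111) won't mimic when 111 ≥ 539 − 50·p*, i.e. p* ≥ 8.56.
Moderate-case type (on-path payoff 451 − 21×7.6 = 291.4) won't mimic when 291.4 ≥ 539 − 21·p*, i.e. p* ≥ 11.79.
Both must hold, so p* = max(8.56, 11.79) = 11.79. The moderate-case type's constraint binds.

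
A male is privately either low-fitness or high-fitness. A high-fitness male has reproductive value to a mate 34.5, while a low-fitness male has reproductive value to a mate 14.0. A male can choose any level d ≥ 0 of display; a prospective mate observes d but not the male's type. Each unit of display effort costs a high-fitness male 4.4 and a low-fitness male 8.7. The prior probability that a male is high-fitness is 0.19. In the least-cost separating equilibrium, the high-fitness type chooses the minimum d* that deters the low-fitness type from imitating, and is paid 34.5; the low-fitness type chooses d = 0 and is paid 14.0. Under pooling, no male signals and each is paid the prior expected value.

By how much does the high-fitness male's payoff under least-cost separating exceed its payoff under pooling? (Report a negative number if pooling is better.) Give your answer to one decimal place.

6.2

Least-cost separating signal: d* solves 14.0 = 34.5 − 8.7·d*, so d* = (34.5 − 14.0)/8.7 ≈ 2.3563.
High-fitness type's separating payoff: 34.5 − 4.4 × d* = 34.5 − 4.4 × (34.5 − 14.0)/8.7 = 34.5 − 90.2/8.7 ≈ 24.132.
Pooling payoff: 0.19 × 34.5 + 0.81 × 14.0 = 17.895.
Difference: 24.132 − 17.895 = 6.237, i.e. 6.2 to one decimal place.
The high-fitness type prefers to separate.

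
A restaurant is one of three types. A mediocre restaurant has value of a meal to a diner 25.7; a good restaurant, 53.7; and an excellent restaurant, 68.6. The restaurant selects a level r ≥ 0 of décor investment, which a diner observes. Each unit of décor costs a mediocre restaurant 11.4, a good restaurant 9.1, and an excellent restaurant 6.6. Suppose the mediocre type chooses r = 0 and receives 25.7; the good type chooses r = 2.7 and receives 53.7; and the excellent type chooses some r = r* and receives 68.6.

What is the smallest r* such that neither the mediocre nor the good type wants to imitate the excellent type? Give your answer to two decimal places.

Good type (on-path payoff 53.7 − 9.1×2.7 = 29.13) won't mimic when 29.13 ≥ 68.6 − 9.1·r*, i.e. r* ≥ 4.34.
Mediocre type (on-path payoff 25.7) won't mimic when 25.7 ≥ 68.6 − 11.4·r*, i.e. r* ≥ 3.76.
Both must hold, so r* = max(3.76, 4.34) = 4.34. The good type's constraint binds.

4.34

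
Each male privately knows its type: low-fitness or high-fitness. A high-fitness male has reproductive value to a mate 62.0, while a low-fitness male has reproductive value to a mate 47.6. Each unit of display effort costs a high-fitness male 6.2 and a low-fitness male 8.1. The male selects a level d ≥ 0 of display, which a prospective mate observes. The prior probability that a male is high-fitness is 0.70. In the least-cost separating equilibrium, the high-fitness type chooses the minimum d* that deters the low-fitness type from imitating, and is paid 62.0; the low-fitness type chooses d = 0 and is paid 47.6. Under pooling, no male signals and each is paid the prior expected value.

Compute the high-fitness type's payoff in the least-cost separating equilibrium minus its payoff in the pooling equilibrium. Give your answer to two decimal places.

-6.70

Least-cost separating signal: d* solves 47.6 = 62.0 − 8.1·d*, so d* = (62.0 − 47.6)/8.1 ≈ 1.7778.
High-fitness type's separating payoff: 62.0 − 6.2 × d* = 62.0 − 6.2 × (62.0 − 47.6)/8.1 = 62.0 − 89.28/8.1 ≈ 50.9778.
Pooling payoff: 0.70 × 62.0 + 0.30 × 47.6 = 57.68.
Difference: 50.9778 − 57.68 = -6.7022, i.e. -6.70 to two decimal places.
The high-fitness type would prefer the pooling outcome.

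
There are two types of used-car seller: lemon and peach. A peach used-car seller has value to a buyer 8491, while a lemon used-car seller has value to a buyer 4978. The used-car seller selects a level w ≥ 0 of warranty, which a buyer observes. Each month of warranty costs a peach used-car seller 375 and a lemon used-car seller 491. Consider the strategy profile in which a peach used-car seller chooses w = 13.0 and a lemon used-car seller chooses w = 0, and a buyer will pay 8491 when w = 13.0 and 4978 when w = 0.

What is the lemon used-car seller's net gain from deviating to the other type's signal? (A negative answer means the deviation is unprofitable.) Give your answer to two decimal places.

Playing w = 0 the lemon used-car seller receives 4978.
Deviating to w = 13.0 brings payment 8491 at cost 491 × 13.0 = 6383, netting 2108.
Gain from deviating: 2108 − 4978 = -2870.00.
The gain is negative, so the lemon type's incentive-compatibility constraint is satisfied.

-2870.00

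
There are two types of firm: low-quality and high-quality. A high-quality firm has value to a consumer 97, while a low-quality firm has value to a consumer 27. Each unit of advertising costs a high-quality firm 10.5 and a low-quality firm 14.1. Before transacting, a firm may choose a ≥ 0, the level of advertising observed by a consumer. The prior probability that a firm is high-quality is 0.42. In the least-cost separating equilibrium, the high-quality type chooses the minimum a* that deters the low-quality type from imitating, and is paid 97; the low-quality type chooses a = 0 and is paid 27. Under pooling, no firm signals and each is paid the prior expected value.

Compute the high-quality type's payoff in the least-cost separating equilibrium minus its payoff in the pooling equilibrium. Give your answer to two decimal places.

Least-cost separating signal: a* solves 27 = 97 − 14.1·a*, so a* = (97 − 27)/14.1 ≈ 4.9645.
High-quality type's separating payoff: 97 − 10.5 × a* = 97 − 10.5 × (97 − 27)/14.1 = 97 − 735/14.1 ≈ 44.8723.
Pooling payoff: 0.42 × 97 + 0.58 × 27 = 56.4.
Difference: 44.8723 − 56.4 = -11.5277, i.e. -11.53 to two decimal places.
The high-quality type would prefer the pooling outcome.

-11.53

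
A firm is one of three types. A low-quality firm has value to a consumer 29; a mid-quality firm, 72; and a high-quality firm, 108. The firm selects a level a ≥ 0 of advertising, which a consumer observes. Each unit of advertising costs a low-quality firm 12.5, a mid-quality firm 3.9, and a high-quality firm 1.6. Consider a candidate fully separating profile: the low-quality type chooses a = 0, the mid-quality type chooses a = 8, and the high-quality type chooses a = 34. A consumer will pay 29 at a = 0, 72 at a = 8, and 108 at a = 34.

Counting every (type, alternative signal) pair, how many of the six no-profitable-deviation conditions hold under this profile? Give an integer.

Low-quality (own payoff 29): to a=8 gives 72 − 12.5×8 = -28 → no gain ✓; to a=34 gives 108 − 12.5×34 = -317 → no gain ✓.
Mid-quality (own payoff 72 − 3.9×8 = 40.8): to a=0 gives 29 → no gain ✓; to a=34 gives 108 − 3.9×34 = -24.6 → no gain ✓.
High-quality (own payoff 108 − 1.6×34 = 53.6): to a=0 gives 29 → no gain ✓; to a=8 gives 72 − 1.6×8 = 59.2 → profitable ✗.
5 of the 6 constraints hold; not an equilibrium.

5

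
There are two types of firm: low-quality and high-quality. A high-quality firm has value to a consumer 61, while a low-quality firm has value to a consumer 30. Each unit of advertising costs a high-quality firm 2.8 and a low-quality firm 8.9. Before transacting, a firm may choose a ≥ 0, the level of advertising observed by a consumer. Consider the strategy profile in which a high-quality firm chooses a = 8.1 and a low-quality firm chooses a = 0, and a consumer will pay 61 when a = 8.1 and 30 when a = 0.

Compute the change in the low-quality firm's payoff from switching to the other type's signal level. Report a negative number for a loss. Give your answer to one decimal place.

Playing a = 0 the low-quality firm receives 30.
Deviating to a = 8.1 brings payment 61 at cost 8.9 × 8.1 = 72.09, netting -11.09.
Gain from deviating: -11.09 − 30 = -41.09, i.e. -41.1 to one decimal place.
The gain is negative, so the low-quality type's incentive-compatibility constraint is satisfied.

-41.1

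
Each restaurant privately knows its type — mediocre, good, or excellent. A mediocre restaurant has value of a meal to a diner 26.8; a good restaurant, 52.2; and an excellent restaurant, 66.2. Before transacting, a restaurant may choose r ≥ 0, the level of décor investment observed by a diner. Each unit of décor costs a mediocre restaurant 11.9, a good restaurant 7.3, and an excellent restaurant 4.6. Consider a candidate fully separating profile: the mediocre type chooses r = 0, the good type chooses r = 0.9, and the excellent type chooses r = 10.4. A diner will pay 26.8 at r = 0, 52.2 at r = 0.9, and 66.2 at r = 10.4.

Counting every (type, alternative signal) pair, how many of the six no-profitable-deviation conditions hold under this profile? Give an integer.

Mediocre (own payoff 26.8): to r=0.9 gives 52.2 − 11.9×0.9 = 41.49 → profitable ✗; to r=10.4 gives 66.2 − 11.9×10.4 = -57.56 → no gain ✓.
Excellent (own payoff 66.2 − 4.6×10.4 = 18.36): to r=0 gives 26.8 → profitable ✗; to r=0.9 gives 52.2 − 4.6×0.9 = 48.06 → profitable ✗.
Good (own payoff 52.2 − 7.3×0.9 = 45.63): to r=0 gives 26.8 → no gain ✓; to r=10.4 gives 66.2 − 7.3×10.4 = -9.72 → no gain ✓.
3 of the 6 constraints hold; not an equilibrium.

3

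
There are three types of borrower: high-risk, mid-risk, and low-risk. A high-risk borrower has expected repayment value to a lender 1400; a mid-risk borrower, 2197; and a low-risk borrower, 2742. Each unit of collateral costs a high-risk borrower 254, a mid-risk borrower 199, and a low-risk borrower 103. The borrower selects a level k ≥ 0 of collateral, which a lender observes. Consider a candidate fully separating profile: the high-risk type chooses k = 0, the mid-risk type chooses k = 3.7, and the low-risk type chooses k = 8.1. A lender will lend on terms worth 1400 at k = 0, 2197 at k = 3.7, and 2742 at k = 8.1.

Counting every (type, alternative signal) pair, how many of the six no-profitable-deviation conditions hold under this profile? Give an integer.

Mid-risk (own payoff 2197 − 199×3.7 = 1460.7): to k=0 gives 1400 → no gain ✓; to k=8.1 gives 2742 − 199×8.1 = 1130.1 → no gain ✓.
High-risk (own payoff 1400): to k=3.7 gives 2197 − 254×3.7 = 1257.2 → no gain ✓; to k=8.1 gives 2742 − 254×8.1 = 684.6 → no gain ✓.
Low-risk (own payoff 2742 − 103×8.1 = 1907.7): to k=0 gives 1400 → no gain ✓; to k=3.7 gives 2197 − 103×3.7 = 1815.9 → no gain ✓.
6 of the 6 constraints hold; this profile is a separating equilibrium.

6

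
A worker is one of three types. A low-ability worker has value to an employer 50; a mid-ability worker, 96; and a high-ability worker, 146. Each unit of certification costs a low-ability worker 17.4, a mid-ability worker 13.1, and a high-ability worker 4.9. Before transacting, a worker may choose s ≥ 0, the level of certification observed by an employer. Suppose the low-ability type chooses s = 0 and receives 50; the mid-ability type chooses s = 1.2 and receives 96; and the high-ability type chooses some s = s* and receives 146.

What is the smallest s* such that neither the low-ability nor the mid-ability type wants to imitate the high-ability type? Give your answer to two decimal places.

Mid-ability type (on-path payoff 96 − 13.1×1.2 = 80.28) won't mimic when 80.28 ≥ 146 − 13.1·s*, i.e. s* ≥ 5.02.
Low-ability type (on-path payoff 50) won't mimic when 50 ≥ 146 − 17.4·s*, i.e. s* ≥ 5.52.
Both must hold, so s* = max(5.52, 5.02) = 5.52. The low-ability type's constraint binds.

5.52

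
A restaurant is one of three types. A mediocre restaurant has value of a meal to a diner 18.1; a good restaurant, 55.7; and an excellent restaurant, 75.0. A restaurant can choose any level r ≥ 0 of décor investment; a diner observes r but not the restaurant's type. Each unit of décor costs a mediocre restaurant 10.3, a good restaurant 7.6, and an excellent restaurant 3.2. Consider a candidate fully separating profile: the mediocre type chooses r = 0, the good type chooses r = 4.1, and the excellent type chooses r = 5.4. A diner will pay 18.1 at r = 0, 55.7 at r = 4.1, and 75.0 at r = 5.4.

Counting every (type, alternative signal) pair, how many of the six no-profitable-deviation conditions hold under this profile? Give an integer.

Excellent (own payoff 75.0 − 3.2×5.4 = 57.72): to r=0 gives 18.1 → no gain ✓; to r=4.1 gives 55.7 − 3.2×4.1 = 42.58 → no gain ✓.
Good (own payoff 55.7 − 7.6×4.1 = 24.54): to r=0 gives 18.1 → no gain ✓; to r=5.4 gives 75.0 − 7.6×5.4 = 33.96 → profitable ✗.
Mediocre (own payoff 18.1): to r=4.1 gives 55.7 − 10.3×4.1 = 13.47 → no gain ✓; to r=5.4 gives 75.0 − 10.3×5.4 = 19.38 → profitable ✗.
4 of the 6 constraints hold; not an equilibrium.

4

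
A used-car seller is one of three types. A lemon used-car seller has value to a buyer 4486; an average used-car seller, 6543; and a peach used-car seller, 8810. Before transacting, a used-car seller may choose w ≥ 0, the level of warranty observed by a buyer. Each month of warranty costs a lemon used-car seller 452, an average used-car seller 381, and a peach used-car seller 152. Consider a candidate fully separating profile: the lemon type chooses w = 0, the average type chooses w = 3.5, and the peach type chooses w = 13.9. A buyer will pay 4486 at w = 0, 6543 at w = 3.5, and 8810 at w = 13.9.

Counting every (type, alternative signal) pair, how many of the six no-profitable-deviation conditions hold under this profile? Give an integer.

5

Average (own payoff 6543 − 381×3.5 = 5209.5): to w=0 gives 4486 → no gain ✓; to w=13.9 gives 8810 − 381×13.9 = 3514.1 → no gain ✓.
Lemon (own payoff 4486): to w=3.5 gives 6543 − 452×3.5 = 4961 → profitable ✗; to w=13.9 gives 8810 − 452×13.9 = 2527.2 → no gain ✓.
Peach (own payoff 8810 − 152×13.9 = 6697.2): to w=0 gives 4486 → no gain ✓; to w=3.5 gives 6543 − 152×3.5 = 6011 → no gain ✓.
5 of the 6 constraints hold; not an equilibrium.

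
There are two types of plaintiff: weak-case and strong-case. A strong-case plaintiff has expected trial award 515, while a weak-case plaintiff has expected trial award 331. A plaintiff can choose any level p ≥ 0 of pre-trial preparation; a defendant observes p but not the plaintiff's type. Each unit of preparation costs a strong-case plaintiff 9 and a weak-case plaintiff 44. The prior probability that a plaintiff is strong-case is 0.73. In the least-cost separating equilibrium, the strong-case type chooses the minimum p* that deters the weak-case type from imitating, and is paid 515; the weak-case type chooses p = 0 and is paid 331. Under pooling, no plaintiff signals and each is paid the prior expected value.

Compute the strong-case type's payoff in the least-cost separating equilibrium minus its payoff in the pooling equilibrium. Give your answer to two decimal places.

Least-cost separating signal: p* solves 331 = 515 − 44·p*, so p* = (515 − 331)/44 ≈ 4.1818.
Strong-case type's separating payoff: 515 − 9 × p* = 515 − 9 × (515 − 331)/44 = 515 − 1656/44 ≈ 477.3636.
Pooling payoff: 0.73 × 515 + 0.27 × 331 = 465.32.
Difference: 477.3636 − 465.32 = 12.0436, i.e. 12.04 to two decimal places.
The strong-case type prefers to separate.

12.04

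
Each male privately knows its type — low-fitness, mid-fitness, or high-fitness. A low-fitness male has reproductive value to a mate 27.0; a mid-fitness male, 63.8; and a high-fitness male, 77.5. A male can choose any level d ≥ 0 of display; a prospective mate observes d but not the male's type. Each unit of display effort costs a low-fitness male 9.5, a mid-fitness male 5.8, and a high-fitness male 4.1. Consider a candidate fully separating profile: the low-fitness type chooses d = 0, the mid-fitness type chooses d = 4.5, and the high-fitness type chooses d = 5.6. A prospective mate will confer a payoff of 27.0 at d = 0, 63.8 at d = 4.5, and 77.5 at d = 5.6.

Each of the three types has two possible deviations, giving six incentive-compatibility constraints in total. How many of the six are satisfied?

High-fitness (own payoff 77.5 − 4.1×5.6 = 54.54): to d=0 gives 27.0 → no gain ✓; to d=4.5 gives 63.8 − 4.1×4.5 = 45.35 → no gain ✓.
Mid-fitness (own payoff 63.8 − 5.8×4.5 = 37.7): to d=0 gives 27.0 → no gain ✓; to d=5.6 gives 77.5 − 5.8×5.6 = 45.02 → profitable ✗.
Low-fitness (own payoff 27.0): to d=4.5 gives 63.8 − 9.5×4.5 = 21.05 → no gain ✓; to d=5.6 gives 77.5 − 9.5×5.6 = 24.3 → no gain ✓.
5 of the 6 constraints hold; not an equilibrium.

5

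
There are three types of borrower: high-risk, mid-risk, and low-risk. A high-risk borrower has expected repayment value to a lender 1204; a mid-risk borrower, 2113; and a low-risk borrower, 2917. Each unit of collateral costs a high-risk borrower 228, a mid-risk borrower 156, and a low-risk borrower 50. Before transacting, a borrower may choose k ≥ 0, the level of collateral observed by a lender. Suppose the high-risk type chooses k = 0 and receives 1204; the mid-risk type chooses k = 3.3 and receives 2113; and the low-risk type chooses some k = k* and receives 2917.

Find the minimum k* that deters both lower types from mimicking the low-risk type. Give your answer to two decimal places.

8.45

Mid-risk type (on-path payoff 2113 − 156×3.3 = 1598.2) won't mimic when 1598.2 ≥ 2917 − 156·k*, i.e. k* ≥ 8.45.
High-risk type (on-path payoff 1204) won't mimic when 1204 ≥ 2917 − 228·k*, i.e. k* ≥ 7.51.
Both must hold, so k* = max(7.51, 8.45) = 8.45. The mid-risk type's constraint binds.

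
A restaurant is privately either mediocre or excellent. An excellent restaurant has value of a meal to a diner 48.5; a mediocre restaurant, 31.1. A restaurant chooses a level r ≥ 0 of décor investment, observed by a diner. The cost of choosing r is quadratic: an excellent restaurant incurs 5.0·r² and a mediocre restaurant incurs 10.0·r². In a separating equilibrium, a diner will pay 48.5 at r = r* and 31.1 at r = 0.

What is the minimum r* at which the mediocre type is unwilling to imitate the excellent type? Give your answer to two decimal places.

The mediocre type at r = 0 receives 31.1; imitating at r* yields 48.5 − 10.0·r*².
Indifference: 31.1 = 48.5 − 10.0·r*², so r*² = (48.5 − 31.1) / 10.0 = 1.74.
r* = √1.74 ≈ 1.32.

1.32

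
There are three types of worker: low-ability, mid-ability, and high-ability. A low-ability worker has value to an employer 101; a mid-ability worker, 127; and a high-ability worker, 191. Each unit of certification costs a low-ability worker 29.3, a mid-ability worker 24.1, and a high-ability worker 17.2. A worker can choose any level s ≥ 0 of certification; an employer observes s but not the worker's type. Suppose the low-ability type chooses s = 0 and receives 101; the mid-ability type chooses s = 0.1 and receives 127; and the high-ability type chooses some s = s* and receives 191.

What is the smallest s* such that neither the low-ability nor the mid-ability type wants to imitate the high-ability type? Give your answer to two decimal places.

Low-ability type (on-path payoff 101) won't mimic when 101 ≥ 191 − 29.3·s*, i.e. s* ≥ 3.07.
Mid-ability type (on-path payoff 127 − 24.1×0.1 = 124.59) won't mimic when 124.59 ≥ 191 − 24.1·s*, i.e. s* ≥ 2.76.
Both must hold, so s* = max(3.07, 2.76) = 3.07. The low-ability type's constraint binds.

3.07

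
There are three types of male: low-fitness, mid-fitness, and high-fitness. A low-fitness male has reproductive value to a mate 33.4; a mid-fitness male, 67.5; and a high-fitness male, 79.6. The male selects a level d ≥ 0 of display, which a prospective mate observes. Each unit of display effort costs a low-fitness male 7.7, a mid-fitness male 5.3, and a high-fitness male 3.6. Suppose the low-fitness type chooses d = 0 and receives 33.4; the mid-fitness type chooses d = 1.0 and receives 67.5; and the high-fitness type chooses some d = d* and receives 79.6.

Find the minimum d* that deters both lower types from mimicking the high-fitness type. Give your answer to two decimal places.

6.00

Low-fitness type (on-path payoff 33.4) won't mimic when 33.4 ≥ 79.6 − 7.7·d*, i.e. d* ≥ 6.00.
Mid-fitness type (on-path payoff 67.5 − 5.3×1.0 = 62.2) won't mimic when 62.2 ≥ 79.6 − 5.3·d*, i.e. d* ≥ 3.28.
Both must hold, so d* = max(6.00, 3.28) = 6.00. The low-fitness type's constraint binds.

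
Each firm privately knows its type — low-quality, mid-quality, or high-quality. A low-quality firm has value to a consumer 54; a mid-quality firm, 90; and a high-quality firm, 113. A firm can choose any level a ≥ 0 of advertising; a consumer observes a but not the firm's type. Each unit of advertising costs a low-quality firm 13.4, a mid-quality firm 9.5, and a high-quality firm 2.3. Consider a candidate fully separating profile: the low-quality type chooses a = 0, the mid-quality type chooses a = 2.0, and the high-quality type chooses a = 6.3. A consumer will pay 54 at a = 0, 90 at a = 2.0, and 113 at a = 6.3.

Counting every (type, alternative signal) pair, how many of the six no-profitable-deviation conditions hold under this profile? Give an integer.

High-quality (own payoff 113 − 2.3×6.3 = 98.51): to a=0 gives 54 → no gain ✓; to a=2.0 gives 90 − 2.3×2.0 = 85.4 → no gain ✓.
Mid-quality (own payoff 90 − 9.5×2.0 = 71): to a=0 gives 54 → no gain ✓; to a=6.3 gives 113 − 9.5×6.3 = 53.15 → no gain ✓.
Low-quality (own payoff 54): to a=2.0 gives 90 − 13.4×2.0 = 63.2 → profitable ✗; to a=6.3 gives 113 − 13.4×6.3 = 28.58 → no gain ✓.
5 of the 6 constraints hold; not an equilibrium.

5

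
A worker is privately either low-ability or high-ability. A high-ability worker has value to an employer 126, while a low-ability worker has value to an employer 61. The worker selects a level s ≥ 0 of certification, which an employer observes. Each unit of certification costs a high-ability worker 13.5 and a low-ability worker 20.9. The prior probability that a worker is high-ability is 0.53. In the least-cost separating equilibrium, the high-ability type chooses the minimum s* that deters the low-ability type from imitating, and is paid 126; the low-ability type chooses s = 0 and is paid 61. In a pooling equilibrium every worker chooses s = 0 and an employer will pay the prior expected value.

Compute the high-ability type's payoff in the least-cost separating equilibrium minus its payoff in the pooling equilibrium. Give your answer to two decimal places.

-11.44

Least-cost separating signal: s* solves 61 = 126 − 20.9·s*, so s* = (126 − 61)/20.9 ≈ 3.1100.
High-ability type's separating payoff: 126 − 13.5 × s* = 126 − 13.5 × (126 − 61)/20.9 = 126 − 877.5/20.9 ≈ 84.0144.
Pooling payoff: 0.53 × 126 + 0.47 × 61 = 95.45.
Difference: 84.0144 − 95.45 = -11.4356, i.e. -11.44 to two decimal places.
The high-ability type would prefer the pooling outcome.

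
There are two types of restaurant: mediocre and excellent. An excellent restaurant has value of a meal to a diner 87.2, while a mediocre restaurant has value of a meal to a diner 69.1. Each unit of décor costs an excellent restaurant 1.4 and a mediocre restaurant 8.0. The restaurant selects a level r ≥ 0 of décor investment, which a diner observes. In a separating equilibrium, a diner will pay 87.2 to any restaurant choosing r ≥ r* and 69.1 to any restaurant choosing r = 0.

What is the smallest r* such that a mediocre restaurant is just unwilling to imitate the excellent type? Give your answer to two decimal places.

A mediocre restaurant choosing r = 0 receives 69.1.
Imitating at r* instead would pay 87.2 at cost 8.0·r*, netting 87.2 − 8.0·r*.
Indifference: 69.1 = 87.2 − 8.0·r*, so r* = (87.2 − 69.1) / 8.0 ≈ 2.26.
At r* the mediocre type's incentive constraint just binds; the excellent type strictly prefers r* since its per-unit cost is lower.

2.26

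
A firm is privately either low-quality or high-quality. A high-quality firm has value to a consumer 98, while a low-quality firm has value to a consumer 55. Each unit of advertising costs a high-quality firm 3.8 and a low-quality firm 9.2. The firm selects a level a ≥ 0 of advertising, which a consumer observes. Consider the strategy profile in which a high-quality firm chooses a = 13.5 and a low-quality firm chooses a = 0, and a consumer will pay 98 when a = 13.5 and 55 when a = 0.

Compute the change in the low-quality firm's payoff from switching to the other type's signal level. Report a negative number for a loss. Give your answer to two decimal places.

Playing a = 0 the low-quality firm receives 55.
Deviating to a = 13.5 brings payment 98 at cost 9.2 × 13.5 = 124.2, netting -26.2.
Gain from deviating: -26.2 − 55 = -81.20.
The gain is negative, so the low-quality type's incentive-compatibility constraint is satisfied.

-81.20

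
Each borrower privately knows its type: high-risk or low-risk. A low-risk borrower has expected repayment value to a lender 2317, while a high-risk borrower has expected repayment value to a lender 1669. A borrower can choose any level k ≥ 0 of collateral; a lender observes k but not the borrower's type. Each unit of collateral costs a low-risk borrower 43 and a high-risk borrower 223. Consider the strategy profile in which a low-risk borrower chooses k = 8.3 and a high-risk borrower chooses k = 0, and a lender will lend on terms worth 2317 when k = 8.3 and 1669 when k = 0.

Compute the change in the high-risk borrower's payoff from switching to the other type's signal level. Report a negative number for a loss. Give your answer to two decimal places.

-1202.90

Playing k = 0 the high-risk borrower receives 1669.
Deviating to k = 8.3 brings payment 2317 at cost 223 × 8.3 = 1850.9, netting 466.1.
Gain from deviating: 466.1 − 1669 = -1202.90.
The gain is negative, so the high-risk type's incentive-compatibility constraint is satisfied.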